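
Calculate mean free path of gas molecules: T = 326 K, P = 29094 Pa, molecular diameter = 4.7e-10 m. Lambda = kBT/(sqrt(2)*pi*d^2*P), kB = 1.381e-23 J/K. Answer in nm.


Mean free path: lambda = kB*T / (sqrt(2) * pi * d^2 * P)
lambda = 1.381e-23 * 326 / (sqrt(2) * pi * (4.7e-10)^2 * 29094)
lambda = 1.57669e-07 m
lambda = 157.67 nm

157.67


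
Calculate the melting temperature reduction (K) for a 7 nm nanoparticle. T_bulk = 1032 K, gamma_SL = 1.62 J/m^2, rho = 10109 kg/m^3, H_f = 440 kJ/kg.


Radius R = 7/2 = 3.5 nm = 3.5e-09 m
Convert H_f = 440 kJ/kg = 440000 J/kg
dT = 2 * gamma_SL * T_bulk / (rho * H_f * R)
dT = 2 * 1.62 * 1032 / (10109 * 440000 * 3.5e-09)
dT = 214.8 K

214.8


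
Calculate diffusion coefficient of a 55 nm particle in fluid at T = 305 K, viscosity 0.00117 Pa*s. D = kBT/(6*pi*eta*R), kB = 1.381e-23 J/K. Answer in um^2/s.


Radius R = 55/2 = 27.5 nm = 2.75e-08 m
D = kB*T / (6*pi*eta*R)
D = 1.381e-23 * 305 / (6 * pi * 0.00117 * 2.75e-08)
D = 6.94503e-12 m^2/s = 6.945 um^2/s

6.945


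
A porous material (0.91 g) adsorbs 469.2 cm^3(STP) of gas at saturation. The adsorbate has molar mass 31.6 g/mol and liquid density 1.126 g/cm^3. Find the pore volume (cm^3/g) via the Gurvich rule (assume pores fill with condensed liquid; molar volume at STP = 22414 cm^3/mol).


Moles adsorbed n = V_ads / 22414 = 469.2 / 22414 = 2.093335e-02 mol
Liquid volume V_liq = n * M / rho_liq = 2.093335e-02 * 31.6 / 1.126 = 0.58747 cm^3
Specific pore volume V_pore = V_liq / m_sample = 0.58747 / 0.91
V_pore = 0.6456 cm^3/g

0.6456


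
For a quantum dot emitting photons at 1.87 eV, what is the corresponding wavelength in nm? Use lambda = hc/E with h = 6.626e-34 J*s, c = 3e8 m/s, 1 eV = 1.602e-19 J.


Convert energy: E = 1.87 eV = 1.87 * 1.602e-19 = 2.99574e-19 J
lambda = h*c / E = 6.626e-34 * 3e8 / 2.99574e-19
lambda = 6.63542e-07 m = 663.5 nm

663.5


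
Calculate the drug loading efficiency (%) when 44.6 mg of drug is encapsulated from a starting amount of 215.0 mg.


Drug loading efficiency = (drug loaded / drug initial) * 100
DLE = 44.6 / 215.0 * 100
DLE = 0.2074 * 100
DLE = 20.74%

20.74


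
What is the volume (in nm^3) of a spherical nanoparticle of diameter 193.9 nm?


Radius r = 193.9/2 = 96.95 nm
Volume V = (4/3) * pi * r^3
V = (4/3) * pi * (96.95)^3
V = 3817086.92 nm^3

3817086.92


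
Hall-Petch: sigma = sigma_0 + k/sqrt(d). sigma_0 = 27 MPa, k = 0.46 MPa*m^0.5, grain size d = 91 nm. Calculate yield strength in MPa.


d = 91 nm = 9.1e-08 m
sqrt(d) = 0.0003016621
Hall-Petch contribution = k / sqrt(d) = 0.46 / 0.0003016621 = 1524.9 MPa
sigma = sigma_0 + k/sqrt(d) = 27 + 1524.9 = 1551.9 MPa

1551.9


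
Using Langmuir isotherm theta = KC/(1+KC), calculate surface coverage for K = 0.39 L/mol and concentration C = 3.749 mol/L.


Langmuir isotherm: theta = K*C / (1 + K*C)
K*C = 0.39 * 3.749 = 1.46211
theta = 1.46211 / (1 + 1.46211) = 1.46211 / 2.46211
theta = 0.5938

0.5938


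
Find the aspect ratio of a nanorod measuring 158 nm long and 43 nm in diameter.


Aspect ratio AR = length / diameter
AR = 158 / 43
AR = 3.67

3.67


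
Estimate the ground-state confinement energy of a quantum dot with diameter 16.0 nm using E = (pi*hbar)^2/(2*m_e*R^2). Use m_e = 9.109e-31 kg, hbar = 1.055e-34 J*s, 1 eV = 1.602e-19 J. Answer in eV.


Radius R = 16.0/2 = 8 nm = 8e-09 m
E = (pi * 1.055e-34)^2 / (2 * 9.109e-31 * (8e-09)^2)
E(J) = 9.42159e-22
E = E(J) / 1.602e-19 = 0.0059 eV

0.0059


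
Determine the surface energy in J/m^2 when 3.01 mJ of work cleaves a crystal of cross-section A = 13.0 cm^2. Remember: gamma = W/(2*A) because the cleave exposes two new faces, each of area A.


Convert: A = 13.0 cm^2 = 0.0013 m^2, W = 3.01 mJ = 0.00301 J
Cleaving exposes two faces of area A, so total new surface = 2*A and gamma = W / (2*A)
gamma = 0.00301 / (2 * 0.0013)
gamma = 1.158 J/m^2

1.158


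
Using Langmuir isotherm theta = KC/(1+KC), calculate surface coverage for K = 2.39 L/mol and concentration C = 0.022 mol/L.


Langmuir isotherm: theta = K*C / (1 + K*C)
K*C = 2.39 * 0.022 = 0.05258
theta = 0.05258 / (1 + 0.05258) = 0.05258 / 1.05258
theta = 0.05

0.05


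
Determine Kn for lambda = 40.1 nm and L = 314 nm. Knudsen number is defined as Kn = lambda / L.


Knudsen number Kn = lambda / L
Kn = 40.1 / 314
Kn = 0.1277

0.1277


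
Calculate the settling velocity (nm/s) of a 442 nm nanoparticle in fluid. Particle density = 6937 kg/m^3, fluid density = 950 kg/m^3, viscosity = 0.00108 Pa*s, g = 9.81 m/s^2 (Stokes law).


Radius R = 442/2 nm = 2.21e-07 m
Density difference = 6937 - 950 = 5987 kg/m^3
v = 2 * R^2 * (rho_p - rho_f) * g / (9 * eta)
v = 2 * (2.21e-07)^2 * 5987 * 9.81 / (9 * 0.00108)
v = 5.90237e-07 m/s = 590.2372 nm/s

590.2372


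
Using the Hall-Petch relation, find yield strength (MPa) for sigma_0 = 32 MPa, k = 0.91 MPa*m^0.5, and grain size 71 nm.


d = 71 nm = 7.1e-08 m
sqrt(d) = 0.0002664583
Hall-Petch contribution = k / sqrt(d) = 0.91 / 0.0002664583 = 3415.2 MPa
sigma = sigma_0 + k/sqrt(d) = 32 + 3415.2 = 3447.2 MPa

3447.2


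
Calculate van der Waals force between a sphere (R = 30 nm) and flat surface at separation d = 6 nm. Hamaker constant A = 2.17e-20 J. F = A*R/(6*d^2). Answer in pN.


Convert to SI: R = 30 nm = 3e-08 m, d = 6 nm = 6e-09 m
F = A * R / (6 * d^2)
F = 2.17e-20 * 3e-08 / (6 * (6e-09)^2)
F = 3.01389e-12 N = 3.014 pN

3.014


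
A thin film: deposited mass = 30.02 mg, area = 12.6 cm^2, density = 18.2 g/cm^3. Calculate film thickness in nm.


Convert: m = 30.02 mg = 3.0020e-05 kg, A = 12.6 cm^2 = 1.2600e-03 m^2, rho = 18.2 g/cm^3 = 18200 kg/m^3
t = m / (A * rho)
t = 3.0020e-05 / (1.2600e-03 * 18200)
t = 1.3091e-06 m = 1309.1 nm

1309.1


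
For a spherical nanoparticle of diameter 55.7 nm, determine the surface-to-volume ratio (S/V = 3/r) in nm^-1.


Radius r = 55.7/2 = 27.85 nm
S/V = 3 / r = 3 / 27.85
S/V = 0.1077 nm^-1

0.1077


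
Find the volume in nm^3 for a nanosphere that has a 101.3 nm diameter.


Radius r = 101.3/2 = 50.65 nm
Volume V = (4/3) * pi * r^3
V = (4/3) * pi * (50.65)^3
V = 544285.74 nm^3

544285.74


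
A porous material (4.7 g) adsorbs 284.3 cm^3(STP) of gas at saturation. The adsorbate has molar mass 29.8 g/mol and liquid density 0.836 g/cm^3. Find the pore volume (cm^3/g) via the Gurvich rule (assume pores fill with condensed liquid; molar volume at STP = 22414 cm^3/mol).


Moles adsorbed n = V_ads / 22414 = 284.3 / 22414 = 1.268404e-02 mol
Liquid volume V_liq = n * M / rho_liq = 1.268404e-02 * 29.8 / 0.836 = 0.45213 cm^3
Specific pore volume V_pore = V_liq / m_sample = 0.45213 / 4.7
V_pore = 0.0962 cm^3/g

0.0962


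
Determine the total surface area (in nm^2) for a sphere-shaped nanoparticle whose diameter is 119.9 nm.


Radius r = 119.9/2 = 59.95 nm
Surface area SA = 4 * pi * r^2
SA = 4 * pi * (59.95)^2
SA = 45163.57 nm^2

45163.57


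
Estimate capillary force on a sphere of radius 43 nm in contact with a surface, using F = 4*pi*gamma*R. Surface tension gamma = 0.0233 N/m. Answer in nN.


Convert radius: R = 43 nm = 4.3e-08 m
F = 4 * pi * gamma * R
F = 4 * pi * 0.0233 * 4.3e-08
F = 1.25902e-08 N = 12.5902 nN

12.5902


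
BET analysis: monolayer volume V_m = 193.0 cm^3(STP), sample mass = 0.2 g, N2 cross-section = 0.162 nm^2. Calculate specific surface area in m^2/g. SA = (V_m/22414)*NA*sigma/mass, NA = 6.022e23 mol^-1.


Number of moles in monolayer = V_m / 22414 = 193.0 / 22414 = 0.00861069
Number of molecules = moles * NA = 0.00861069 * 6.022e23
SA = molecules * sigma / mass
SA = (193.0 / 22414) * 6.022e23 * 0.162e-18 / 0.2
SA = 4200.1 m^2/g

4200.1


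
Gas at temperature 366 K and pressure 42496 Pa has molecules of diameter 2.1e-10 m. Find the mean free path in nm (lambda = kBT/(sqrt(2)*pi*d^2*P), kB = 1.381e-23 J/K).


Mean free path: lambda = kB*T / (sqrt(2) * pi * d^2 * P)
lambda = 1.381e-23 * 366 / (sqrt(2) * pi * (2.1e-10)^2 * 42496)
lambda = 6.07048e-07 m
lambda = 607.05 nm

607.05


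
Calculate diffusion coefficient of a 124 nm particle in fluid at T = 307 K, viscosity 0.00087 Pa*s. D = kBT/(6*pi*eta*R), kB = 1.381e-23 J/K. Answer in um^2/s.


Radius R = 124/2 = 62 nm = 6.2e-08 m
D = kB*T / (6*pi*eta*R)
D = 1.381e-23 * 307 / (6 * pi * 0.00087 * 6.2e-08)
D = 4.16985e-12 m^2/s = 4.17 um^2/s

4.17


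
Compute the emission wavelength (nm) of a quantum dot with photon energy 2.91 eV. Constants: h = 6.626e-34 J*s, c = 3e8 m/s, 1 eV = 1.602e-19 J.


Convert energy: E = 2.91 eV = 2.91 * 1.602e-19 = 4.66182e-19 J
lambda = h*c / E = 6.626e-34 * 3e8 / 4.66182e-19
lambda = 4.264e-07 m = 426.4 nm

426.4


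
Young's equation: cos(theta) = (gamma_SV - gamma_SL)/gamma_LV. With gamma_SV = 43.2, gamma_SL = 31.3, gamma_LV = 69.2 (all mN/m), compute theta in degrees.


cos(theta) = (gamma_SV - gamma_SL) / gamma_LV
cos(theta) = (43.2 - 31.3) / 69.2
cos(theta) = 0.171965
theta = arccos(0.171965) = 80.1 degrees

80.1


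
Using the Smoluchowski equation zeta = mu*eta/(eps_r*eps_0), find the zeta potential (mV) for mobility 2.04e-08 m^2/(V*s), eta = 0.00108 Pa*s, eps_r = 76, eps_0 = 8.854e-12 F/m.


Smoluchowski equation: zeta = mu * eta / (eps_r * eps_0)
zeta = 2.04e-08 * 0.00108 / (76 * 8.854e-12)
zeta = 0.032742 V = 32.74 mV

32.74


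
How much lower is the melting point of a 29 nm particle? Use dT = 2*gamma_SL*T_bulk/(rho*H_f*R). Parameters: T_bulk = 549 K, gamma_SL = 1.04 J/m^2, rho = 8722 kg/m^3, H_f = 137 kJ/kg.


Radius R = 29/2 = 14.5 nm = 1.45e-08 m
Convert H_f = 137 kJ/kg = 137000 J/kg
dT = 2 * gamma_SL * T_bulk / (rho * H_f * R)
dT = 2 * 1.04 * 549 / (8722 * 137000 * 1.45e-08)
dT = 65.9 K

65.9


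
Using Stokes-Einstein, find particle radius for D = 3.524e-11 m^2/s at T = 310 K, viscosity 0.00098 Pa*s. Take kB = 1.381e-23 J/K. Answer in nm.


Stokes-Einstein: R = kB*T / (6*pi*eta*D)
R = 1.381e-23 * 310 / (6 * pi * 0.00098 * 3.524e-11)
R = 6.57646e-09 m = 6.58 nm

6.58


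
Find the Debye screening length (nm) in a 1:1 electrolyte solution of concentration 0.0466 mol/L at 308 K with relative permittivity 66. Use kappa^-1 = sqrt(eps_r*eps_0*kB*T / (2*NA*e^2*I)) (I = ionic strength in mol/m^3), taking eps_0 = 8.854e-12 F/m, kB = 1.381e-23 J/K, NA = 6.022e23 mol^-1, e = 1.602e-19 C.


Ionic strength I = 0.0466 * 1^2 * 1000 = 46.6 mol/m^3
kappa^-1 = sqrt(66 * 8.854e-12 * 1.381e-23 * 308 / (2 * 6.022e23 * (1.602e-19)^2 * 46.6))
kappa^-1 = 1.314 nm

1.314


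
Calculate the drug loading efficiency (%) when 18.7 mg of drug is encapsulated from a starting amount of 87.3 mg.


Drug loading efficiency = (drug loaded / drug initial) * 100
DLE = 18.7 / 87.3 * 100
DLE = 0.2142 * 100
DLE = 21.42%

21.42


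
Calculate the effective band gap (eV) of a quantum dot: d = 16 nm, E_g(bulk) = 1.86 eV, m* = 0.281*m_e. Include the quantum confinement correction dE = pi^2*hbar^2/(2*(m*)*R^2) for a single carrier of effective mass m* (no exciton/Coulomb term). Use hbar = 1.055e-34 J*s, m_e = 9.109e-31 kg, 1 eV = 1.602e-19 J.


Radius R = 16/2 nm = 8e-09 m
Confinement energy dE = pi^2 * hbar^2 / (2 * m_eff * m_e * R^2)
dE = pi^2 * (1.055e-34)^2 / (2 * 0.281 * 9.109e-31 * (8e-09)^2) J, divided by 1.602e-19 J/eV
dE = 0.0209 eV
Total band gap = E_g(bulk) + dE = 1.86 + 0.0209 = 1.8809 eV

1.8809


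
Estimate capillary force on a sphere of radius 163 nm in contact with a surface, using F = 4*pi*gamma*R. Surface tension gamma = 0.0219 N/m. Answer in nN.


Convert radius: R = 163 nm = 1.63e-07 m
F = 4 * pi * gamma * R
F = 4 * pi * 0.0219 * 1.63e-07
F = 4.48582e-08 N = 44.8582 nN

44.8582


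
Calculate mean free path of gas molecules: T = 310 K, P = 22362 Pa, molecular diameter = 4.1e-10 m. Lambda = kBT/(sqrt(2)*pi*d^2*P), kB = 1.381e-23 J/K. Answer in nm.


Mean free path: lambda = kB*T / (sqrt(2) * pi * d^2 * P)
lambda = 1.381e-23 * 310 / (sqrt(2) * pi * (4.1e-10)^2 * 22362)
lambda = 2.56338e-07 m
lambda = 256.34 nm

256.34


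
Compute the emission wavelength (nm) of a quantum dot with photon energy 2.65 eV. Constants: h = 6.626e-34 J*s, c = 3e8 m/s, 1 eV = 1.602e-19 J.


Convert energy: E = 2.65 eV = 2.65 * 1.602e-19 = 4.2453e-19 J
lambda = h*c / E = 6.626e-34 * 3e8 / 4.2453e-19
lambda = 4.68235e-07 m = 468.2 nm

468.2


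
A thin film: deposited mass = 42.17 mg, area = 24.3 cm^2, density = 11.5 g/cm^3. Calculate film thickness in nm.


Convert: m = 42.17 mg = 4.2170e-05 kg, A = 24.3 cm^2 = 2.4300e-03 m^2, rho = 11.5 g/cm^3 = 11500 kg/m^3
t = m / (A * rho)
t = 4.2170e-05 / (2.4300e-03 * 11500)
t = 1.5090e-06 m = 1509.0 nm

1509.0


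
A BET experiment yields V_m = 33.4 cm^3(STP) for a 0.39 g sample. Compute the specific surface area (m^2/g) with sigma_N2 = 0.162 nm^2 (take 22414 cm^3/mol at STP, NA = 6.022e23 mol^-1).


Number of moles in monolayer = V_m / 22414 = 33.4 / 22414 = 0.00149014
Number of molecules = moles * NA = 0.00149014 * 6.022e23
SA = molecules * sigma / mass
SA = (33.4 / 22414) * 6.022e23 * 0.162e-18 / 0.39
SA = 372.8 m^2/g

372.8


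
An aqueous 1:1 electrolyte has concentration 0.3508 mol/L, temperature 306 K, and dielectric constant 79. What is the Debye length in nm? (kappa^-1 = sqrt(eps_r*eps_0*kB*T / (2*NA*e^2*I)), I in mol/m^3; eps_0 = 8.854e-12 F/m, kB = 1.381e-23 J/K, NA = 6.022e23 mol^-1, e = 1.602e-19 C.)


Ionic strength I = 0.3508 * 1^2 * 1000 = 350.8 mol/m^3
kappa^-1 = sqrt(79 * 8.854e-12 * 1.381e-23 * 306 / (2 * 6.022e23 * (1.602e-19)^2 * 350.8))
kappa^-1 = 0.522 nm

0.522


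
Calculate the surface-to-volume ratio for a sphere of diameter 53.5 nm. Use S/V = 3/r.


Radius r = 53.5/2 = 26.75 nm
S/V = 3 / r = 3 / 26.75
S/V = 0.1121 nm^-1

0.1121


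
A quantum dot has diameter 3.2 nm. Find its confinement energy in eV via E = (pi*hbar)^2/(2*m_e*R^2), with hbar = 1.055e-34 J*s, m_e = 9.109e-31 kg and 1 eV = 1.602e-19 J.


Radius R = 3.2/2 = 1.6 nm = 1.6e-09 m
E = (pi * 1.055e-34)^2 / (2 * 9.109e-31 * (1.6e-09)^2)
E(J) = 2.3554e-20
E = E(J) / 1.602e-19 = 0.147 eV

0.147


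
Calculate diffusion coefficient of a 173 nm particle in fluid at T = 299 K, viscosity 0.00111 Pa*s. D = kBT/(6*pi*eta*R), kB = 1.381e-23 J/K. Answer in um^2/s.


Radius R = 173/2 = 86.5 nm = 8.65e-08 m
D = kB*T / (6*pi*eta*R)
D = 1.381e-23 * 299 / (6 * pi * 0.00111 * 8.65e-08)
D = 2.28152e-12 m^2/s = 2.282 um^2/s

2.282


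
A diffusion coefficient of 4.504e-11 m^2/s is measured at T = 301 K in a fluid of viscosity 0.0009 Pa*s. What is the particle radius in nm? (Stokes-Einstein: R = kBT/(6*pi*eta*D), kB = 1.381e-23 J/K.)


Stokes-Einstein: R = kB*T / (6*pi*eta*D)
R = 1.381e-23 * 301 / (6 * pi * 0.0009 * 4.504e-11)
R = 5.44024e-09 m = 5.44 nm

5.44


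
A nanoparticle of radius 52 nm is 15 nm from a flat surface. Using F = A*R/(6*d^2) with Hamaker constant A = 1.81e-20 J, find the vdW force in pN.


Convert to SI: R = 52 nm = 5.2e-08 m, d = 15 nm = 1.5e-08 m
F = A * R / (6 * d^2)
F = 1.81e-20 * 5.2e-08 / (6 * (1.5e-08)^2)
F = 6.97185e-13 N = 0.697 pN

0.697


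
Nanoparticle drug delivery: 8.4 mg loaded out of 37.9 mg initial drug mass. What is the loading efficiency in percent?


Drug loading efficiency = (drug loaded / drug initial) * 100
DLE = 8.4 / 37.9 * 100
DLE = 0.2216 * 100
DLE = 22.16%

22.16


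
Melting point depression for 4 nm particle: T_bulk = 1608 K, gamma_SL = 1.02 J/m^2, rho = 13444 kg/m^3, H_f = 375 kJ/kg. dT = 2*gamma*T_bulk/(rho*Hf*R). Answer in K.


Radius R = 4/2 = 2 nm = 2e-09 m
Convert H_f = 375 kJ/kg = 375000 J/kg
dT = 2 * gamma_SL * T_bulk / (rho * H_f * R)
dT = 2 * 1.02 * 1608 / (13444 * 375000 * 2e-09)
dT = 325.3 K

325.3


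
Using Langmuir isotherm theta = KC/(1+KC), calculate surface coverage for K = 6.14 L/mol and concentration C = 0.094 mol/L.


Langmuir isotherm: theta = K*C / (1 + K*C)
K*C = 6.14 * 0.094 = 0.57716
theta = 0.57716 / (1 + 0.57716) = 0.57716 / 1.57716
theta = 0.3659

0.3659


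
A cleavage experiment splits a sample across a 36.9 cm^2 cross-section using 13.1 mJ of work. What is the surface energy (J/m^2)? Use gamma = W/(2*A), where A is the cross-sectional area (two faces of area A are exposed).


Convert: A = 36.9 cm^2 = 0.00369 m^2, W = 13.1 mJ = 0.0131 J
Cleaving exposes two faces of area A, so total new surface = 2*A and gamma = W / (2*A)
gamma = 0.0131 / (2 * 0.00369)
gamma = 1.775 J/m^2

1.775


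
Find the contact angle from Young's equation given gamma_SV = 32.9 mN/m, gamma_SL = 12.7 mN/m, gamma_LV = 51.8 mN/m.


cos(theta) = (gamma_SV - gamma_SL) / gamma_LV
cos(theta) = (32.9 - 12.7) / 51.8
cos(theta) = 0.389961
theta = arccos(0.389961) = 67.05 degrees

67.05


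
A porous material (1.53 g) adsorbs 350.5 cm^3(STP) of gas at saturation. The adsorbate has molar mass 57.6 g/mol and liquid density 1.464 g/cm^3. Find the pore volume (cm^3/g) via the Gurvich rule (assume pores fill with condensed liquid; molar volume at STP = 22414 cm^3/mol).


Moles adsorbed n = V_ads / 22414 = 350.5 / 22414 = 1.563755e-02 mol
Liquid volume V_liq = n * M / rho_liq = 1.563755e-02 * 57.6 / 1.464 = 0.61525 cm^3
Specific pore volume V_pore = V_liq / m_sample = 0.61525 / 1.53
V_pore = 0.4021 cm^3/g

0.4021


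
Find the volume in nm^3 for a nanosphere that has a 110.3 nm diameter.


Radius r = 110.3/2 = 55.15 nm
Volume V = (4/3) * pi * r^3
V = (4/3) * pi * (55.15)^3
V = 702627.53 nm^3

702627.53


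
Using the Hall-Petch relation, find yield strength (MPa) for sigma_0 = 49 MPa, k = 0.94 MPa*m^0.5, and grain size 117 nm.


d = 117 nm = 1.17e-07 m
sqrt(d) = 0.0003420526
Hall-Petch contribution = k / sqrt(d) = 0.94 / 0.0003420526 = 2748.1 MPa
sigma = sigma_0 + k/sqrt(d) = 49 + 2748.1 = 2797.1 MPa

2797.1


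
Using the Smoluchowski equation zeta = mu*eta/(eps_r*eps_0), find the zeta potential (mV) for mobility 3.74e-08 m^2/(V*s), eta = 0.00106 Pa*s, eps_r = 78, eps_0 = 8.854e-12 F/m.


Smoluchowski equation: zeta = mu * eta / (eps_r * eps_0)
zeta = 3.74e-08 * 0.00106 / (78 * 8.854e-12)
zeta = 0.057404 V = 57.4 mV

57.4


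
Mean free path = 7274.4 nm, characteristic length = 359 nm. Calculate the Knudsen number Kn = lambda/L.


Knudsen number Kn = lambda / L
Kn = 7274.4 / 359
Kn = 20.263

20.263


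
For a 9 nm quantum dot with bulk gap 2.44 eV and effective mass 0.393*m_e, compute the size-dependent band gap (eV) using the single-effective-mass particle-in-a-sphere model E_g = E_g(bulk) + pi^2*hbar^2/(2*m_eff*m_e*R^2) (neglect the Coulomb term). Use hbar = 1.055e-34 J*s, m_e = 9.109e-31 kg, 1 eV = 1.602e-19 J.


Radius R = 9/2 nm = 4.5e-09 m
Confinement energy dE = pi^2 * hbar^2 / (2 * m_eff * m_e * R^2)
dE = pi^2 * (1.055e-34)^2 / (2 * 0.393 * 9.109e-31 * (4.5e-09)^2) J, divided by 1.602e-19 J/eV
dE = 0.0473 eV
Total band gap = E_g(bulk) + dE = 2.44 + 0.0473 = 2.4873 eV

2.4873


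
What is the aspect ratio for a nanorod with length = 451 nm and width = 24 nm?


Aspect ratio AR = length / diameter
AR = 451 / 24
AR = 18.79

18.79


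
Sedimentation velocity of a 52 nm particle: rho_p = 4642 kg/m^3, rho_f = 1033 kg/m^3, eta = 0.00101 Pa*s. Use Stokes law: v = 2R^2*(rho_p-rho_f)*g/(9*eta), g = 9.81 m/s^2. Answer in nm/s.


Radius R = 52/2 nm = 2.6e-08 m
Density difference = 4642 - 1033 = 3609 kg/m^3
v = 2 * R^2 * (rho_p - rho_f) * g / (9 * eta)
v = 2 * (2.6e-08)^2 * 3609 * 9.81 / (9 * 0.00101)
v = 5.26585e-09 m/s = 5.2659 nm/s

5.2659


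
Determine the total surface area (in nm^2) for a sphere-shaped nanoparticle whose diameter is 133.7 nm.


Radius r = 133.7/2 = 66.85 nm
Surface area SA = 4 * pi * r^2
SA = 4 * pi * (66.85)^2
SA = 56158.14 nm^2

56158.14


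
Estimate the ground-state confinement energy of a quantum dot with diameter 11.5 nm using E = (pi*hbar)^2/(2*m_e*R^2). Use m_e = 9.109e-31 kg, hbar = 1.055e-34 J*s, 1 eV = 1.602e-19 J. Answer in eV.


Radius R = 11.5/2 = 5.75 nm = 5.75e-09 m
E = (pi * 1.055e-34)^2 / (2 * 9.109e-31 * (5.75e-09)^2)
E(J) = 1.82376e-21
E = E(J) / 1.602e-19 = 0.0114 eV

0.0114


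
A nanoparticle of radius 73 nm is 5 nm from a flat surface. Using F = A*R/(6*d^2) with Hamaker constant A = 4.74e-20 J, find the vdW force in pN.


Convert to SI: R = 73 nm = 7.3e-08 m, d = 5 nm = 5e-09 m
F = A * R / (6 * d^2)
F = 4.74e-20 * 7.3e-08 / (6 * (5e-09)^2)
F = 2.3068e-11 N = 23.068 pN

23.068


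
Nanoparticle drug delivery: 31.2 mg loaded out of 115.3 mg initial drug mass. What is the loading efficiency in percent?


Drug loading efficiency = (drug loaded / drug initial) * 100
DLE = 31.2 / 115.3 * 100
DLE = 0.2706 * 100
DLE = 27.06%

27.06


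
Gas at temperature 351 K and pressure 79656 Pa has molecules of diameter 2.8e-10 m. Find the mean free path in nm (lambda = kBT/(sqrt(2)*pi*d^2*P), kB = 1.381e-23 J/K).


Mean free path: lambda = kB*T / (sqrt(2) * pi * d^2 * P)
lambda = 1.381e-23 * 351 / (sqrt(2) * pi * (2.8e-10)^2 * 79656)
lambda = 1.74703e-07 m
lambda = 174.7 nm

174.7


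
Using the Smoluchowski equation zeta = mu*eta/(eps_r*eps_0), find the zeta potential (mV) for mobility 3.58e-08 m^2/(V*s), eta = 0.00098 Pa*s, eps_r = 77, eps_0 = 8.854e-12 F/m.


Smoluchowski equation: zeta = mu * eta / (eps_r * eps_0)
zeta = 3.58e-08 * 0.00098 / (77 * 8.854e-12)
zeta = 0.051461 V = 51.46 mV

51.46


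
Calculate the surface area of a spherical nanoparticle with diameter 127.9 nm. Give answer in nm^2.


Radius r = 127.9/2 = 63.95 nm
Surface area SA = 4 * pi * r^2
SA = 4 * pi * (63.95)^2
SA = 51391.46 nm^2

51391.46


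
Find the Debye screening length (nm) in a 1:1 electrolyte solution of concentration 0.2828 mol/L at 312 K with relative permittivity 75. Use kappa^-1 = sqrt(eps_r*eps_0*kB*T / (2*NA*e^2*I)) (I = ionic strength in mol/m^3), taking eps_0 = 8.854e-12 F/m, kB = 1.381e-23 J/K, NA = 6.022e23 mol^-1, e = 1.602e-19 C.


Ionic strength I = 0.2828 * 1^2 * 1000 = 282.8 mol/m^3
kappa^-1 = sqrt(75 * 8.854e-12 * 1.381e-23 * 312 / (2 * 6.022e23 * (1.602e-19)^2 * 282.8))
kappa^-1 = 0.572 nm

0.572


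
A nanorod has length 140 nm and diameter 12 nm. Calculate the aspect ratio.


Aspect ratio AR = length / diameter
AR = 140 / 12
AR = 11.67

11.67


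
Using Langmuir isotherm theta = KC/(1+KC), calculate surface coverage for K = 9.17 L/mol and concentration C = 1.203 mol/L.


Langmuir isotherm: theta = K*C / (1 + K*C)
K*C = 9.17 * 1.203 = 11.03151
theta = 11.03151 / (1 + 11.03151) = 11.03151 / 12.03151
theta = 0.9169

0.9169


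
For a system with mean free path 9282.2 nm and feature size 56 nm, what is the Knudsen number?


Knudsen number Kn = lambda / L
Kn = 9282.2 / 56
Kn = 165.7536

165.7536


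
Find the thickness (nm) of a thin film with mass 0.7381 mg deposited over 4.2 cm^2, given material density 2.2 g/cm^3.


Convert: m = 0.7381 mg = 7.3810e-07 kg, A = 4.2 cm^2 = 4.2000e-04 m^2, rho = 2.2 g/cm^3 = 2200 kg/m^3
t = m / (A * rho)
t = 7.3810e-07 / (4.2000e-04 * 2200)
t = 7.9881e-07 m = 798.8 nm

798.8


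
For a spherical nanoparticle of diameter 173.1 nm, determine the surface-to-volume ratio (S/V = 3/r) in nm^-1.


Radius r = 173.1/2 = 86.55 nm
S/V = 3 / r = 3 / 86.55
S/V = 0.0347 nm^-1

0.0347


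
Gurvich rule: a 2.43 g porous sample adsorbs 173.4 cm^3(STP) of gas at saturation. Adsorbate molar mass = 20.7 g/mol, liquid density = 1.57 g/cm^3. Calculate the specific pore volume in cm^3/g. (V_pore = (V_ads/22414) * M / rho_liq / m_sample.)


Moles adsorbed n = V_ads / 22414 = 173.4 / 22414 = 7.736236e-03 mol
Liquid volume V_liq = n * M / rho_liq = 7.736236e-03 * 20.7 / 1.57 = 0.10200 cm^3
Specific pore volume V_pore = V_liq / m_sample = 0.10200 / 2.43
V_pore = 0.042 cm^3/g

0.042


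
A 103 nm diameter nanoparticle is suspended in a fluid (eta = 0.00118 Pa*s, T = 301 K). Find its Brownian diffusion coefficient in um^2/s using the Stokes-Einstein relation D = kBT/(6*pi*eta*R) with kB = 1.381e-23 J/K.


Radius R = 103/2 = 51.5 nm = 5.15e-08 m
D = kB*T / (6*pi*eta*R)
D = 1.381e-23 * 301 / (6 * pi * 0.00118 * 5.15e-08)
D = 3.62886e-12 m^2/s = 3.629 um^2/s

3.629


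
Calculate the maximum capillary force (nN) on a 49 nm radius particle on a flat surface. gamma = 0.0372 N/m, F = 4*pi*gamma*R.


Convert radius: R = 49 nm = 4.9e-08 m
F = 4 * pi * gamma * R
F = 4 * pi * 0.0372 * 4.9e-08
F = 2.2906e-08 N = 22.906 nN

22.906


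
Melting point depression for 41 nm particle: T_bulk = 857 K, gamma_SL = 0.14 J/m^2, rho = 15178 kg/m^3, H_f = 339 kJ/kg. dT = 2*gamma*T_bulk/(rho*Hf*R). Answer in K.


Radius R = 41/2 = 20.5 nm = 2.05e-08 m
Convert H_f = 339 kJ/kg = 339000 J/kg
dT = 2 * gamma_SL * T_bulk / (rho * H_f * R)
dT = 2 * 0.14 * 857 / (15178 * 339000 * 2.05e-08)
dT = 2.3 K

2.3


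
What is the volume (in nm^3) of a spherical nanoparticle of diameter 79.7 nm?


Radius r = 79.7/2 = 39.85 nm
Volume V = (4/3) * pi * r^3
V = (4/3) * pi * (39.85)^3
V = 265077.94 nm^3

265077.94


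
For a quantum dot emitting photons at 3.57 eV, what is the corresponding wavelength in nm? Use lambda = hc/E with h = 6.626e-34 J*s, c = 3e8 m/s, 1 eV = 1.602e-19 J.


Convert energy: E = 3.57 eV = 3.57 * 1.602e-19 = 5.71914e-19 J
lambda = h*c / E = 6.626e-34 * 3e8 / 5.71914e-19
lambda = 3.4757e-07 m = 347.6 nm

347.6


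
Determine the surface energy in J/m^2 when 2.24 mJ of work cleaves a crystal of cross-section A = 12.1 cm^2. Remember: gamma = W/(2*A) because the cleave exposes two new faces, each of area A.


Convert: A = 12.1 cm^2 = 0.00121 m^2, W = 2.24 mJ = 0.00224 J
Cleaving exposes two faces of area A, so total new surface = 2*A and gamma = W / (2*A)
gamma = 0.00224 / (2 * 0.00121)
gamma = 0.926 J/m^2

0.926


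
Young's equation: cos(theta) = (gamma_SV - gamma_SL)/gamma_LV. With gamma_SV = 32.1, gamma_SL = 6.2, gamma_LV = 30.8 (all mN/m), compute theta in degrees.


cos(theta) = (gamma_SV - gamma_SL) / gamma_LV
cos(theta) = (32.1 - 6.2) / 30.8
cos(theta) = 0.840909
theta = arccos(0.840909) = 32.76 degrees

32.76


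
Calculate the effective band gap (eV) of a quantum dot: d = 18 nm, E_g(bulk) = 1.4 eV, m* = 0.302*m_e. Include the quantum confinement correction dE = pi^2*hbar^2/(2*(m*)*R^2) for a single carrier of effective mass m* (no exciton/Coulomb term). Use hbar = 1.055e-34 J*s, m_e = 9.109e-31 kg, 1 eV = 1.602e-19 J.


Radius R = 18/2 nm = 9e-09 m
Confinement energy dE = pi^2 * hbar^2 / (2 * m_eff * m_e * R^2)
dE = pi^2 * (1.055e-34)^2 / (2 * 0.302 * 9.109e-31 * (9e-09)^2) J, divided by 1.602e-19 J/eV
dE = 0.0154 eV
Total band gap = E_g(bulk) + dE = 1.4 + 0.0154 = 1.4154 eV

1.4154


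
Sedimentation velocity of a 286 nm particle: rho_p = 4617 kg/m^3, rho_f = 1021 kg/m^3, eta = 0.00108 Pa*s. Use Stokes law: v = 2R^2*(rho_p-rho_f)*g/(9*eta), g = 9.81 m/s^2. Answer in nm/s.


Radius R = 286/2 nm = 1.43e-07 m
Density difference = 4617 - 1021 = 3596 kg/m^3
v = 2 * R^2 * (rho_p - rho_f) * g / (9 * eta)
v = 2 * (1.43e-07)^2 * 3596 * 9.81 / (9 * 0.00108)
v = 1.48431e-07 m/s = 148.431 nm/s

148.431


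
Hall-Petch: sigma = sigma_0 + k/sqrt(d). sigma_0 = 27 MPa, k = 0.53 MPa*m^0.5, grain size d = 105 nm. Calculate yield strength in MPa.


d = 105 nm = 1.05e-07 m
sqrt(d) = 0.000324037
Hall-Petch contribution = k / sqrt(d) = 0.53 / 0.000324037 = 1635.6 MPa
sigma = sigma_0 + k/sqrt(d) = 27 + 1635.6 = 1662.6 MPa

1662.6


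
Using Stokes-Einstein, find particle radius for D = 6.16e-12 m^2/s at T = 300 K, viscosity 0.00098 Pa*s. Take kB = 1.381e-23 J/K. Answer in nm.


Stokes-Einstein: R = kB*T / (6*pi*eta*D)
R = 1.381e-23 * 300 / (6 * pi * 0.00098 * 6.16e-12)
R = 3.64089e-08 m = 36.41 nm

36.41


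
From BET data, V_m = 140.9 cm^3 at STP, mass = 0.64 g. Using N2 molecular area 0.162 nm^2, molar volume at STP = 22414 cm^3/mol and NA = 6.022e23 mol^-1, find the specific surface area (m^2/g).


Number of moles in monolayer = V_m / 22414 = 140.9 / 22414 = 0.00628625
Number of molecules = moles * NA = 0.00628625 * 6.022e23
SA = molecules * sigma / mass
SA = (140.9 / 22414) * 6.022e23 * 0.162e-18 / 0.64
SA = 958.2 m^2/g

958.2


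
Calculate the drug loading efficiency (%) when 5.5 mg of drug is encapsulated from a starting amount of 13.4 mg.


Drug loading efficiency = (drug loaded / drug initial) * 100
DLE = 5.5 / 13.4 * 100
DLE = 0.4104 * 100
DLE = 41.04%

41.04


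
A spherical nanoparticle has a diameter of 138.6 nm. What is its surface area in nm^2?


Radius r = 138.6/2 = 69.3 nm
Surface area SA = 4 * pi * r^2
SA = 4 * pi * (69.3)^2
SA = 60349.87 nm^2

60349.87


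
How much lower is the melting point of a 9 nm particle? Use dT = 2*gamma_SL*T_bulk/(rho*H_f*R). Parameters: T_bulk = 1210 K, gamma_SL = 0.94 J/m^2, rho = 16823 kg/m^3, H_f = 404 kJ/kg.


Radius R = 9/2 = 4.5 nm = 4.5e-09 m
Convert H_f = 404 kJ/kg = 404000 J/kg
dT = 2 * gamma_SL * T_bulk / (rho * H_f * R)
dT = 2 * 0.94 * 1210 / (16823 * 404000 * 4.5e-09)
dT = 74.4 K

74.4


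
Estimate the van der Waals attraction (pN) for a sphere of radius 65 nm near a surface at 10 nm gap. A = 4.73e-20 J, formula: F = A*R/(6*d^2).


Convert to SI: R = 65 nm = 6.5e-08 m, d = 10 nm = 1e-08 m
F = A * R / (6 * d^2)
F = 4.73e-20 * 6.5e-08 / (6 * (1e-08)^2)
F = 5.12417e-12 N = 5.124 pN

5.124


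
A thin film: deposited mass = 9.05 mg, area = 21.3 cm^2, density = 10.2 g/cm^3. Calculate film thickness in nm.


Convert: m = 9.05 mg = 9.0500e-06 kg, A = 21.3 cm^2 = 2.1300e-03 m^2, rho = 10.2 g/cm^3 = 10200 kg/m^3
t = m / (A * rho)
t = 9.0500e-06 / (2.1300e-03 * 10200)
t = 4.1655e-07 m = 416.6 nm

416.6


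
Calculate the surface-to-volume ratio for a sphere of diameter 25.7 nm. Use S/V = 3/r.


Radius r = 25.7/2 = 12.85 nm
S/V = 3 / r = 3 / 12.85
S/V = 0.2335 nm^-1

0.2335


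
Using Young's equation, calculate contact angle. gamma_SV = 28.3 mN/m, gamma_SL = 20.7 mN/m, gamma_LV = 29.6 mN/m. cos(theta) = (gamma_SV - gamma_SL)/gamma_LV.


cos(theta) = (gamma_SV - gamma_SL) / gamma_LV
cos(theta) = (28.3 - 20.7) / 29.6
cos(theta) = 0.256757
theta = arccos(0.256757) = 75.12 degrees

75.12


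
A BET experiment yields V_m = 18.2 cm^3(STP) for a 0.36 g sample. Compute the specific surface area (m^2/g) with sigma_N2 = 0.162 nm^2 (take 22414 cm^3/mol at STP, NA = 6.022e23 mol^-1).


Number of moles in monolayer = V_m / 22414 = 18.2 / 22414 = 0.00081199
Number of molecules = moles * NA = 0.00081199 * 6.022e23
SA = molecules * sigma / mass
SA = (18.2 / 22414) * 6.022e23 * 0.162e-18 / 0.36
SA = 220.0 m^2/g

220.0


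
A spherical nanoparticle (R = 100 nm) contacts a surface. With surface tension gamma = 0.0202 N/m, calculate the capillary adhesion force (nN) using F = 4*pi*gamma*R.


Convert radius: R = 100 nm = 1e-07 m
F = 4 * pi * gamma * R
F = 4 * pi * 0.0202 * 1e-07
F = 2.53841e-08 N = 25.3841 nN

25.3841


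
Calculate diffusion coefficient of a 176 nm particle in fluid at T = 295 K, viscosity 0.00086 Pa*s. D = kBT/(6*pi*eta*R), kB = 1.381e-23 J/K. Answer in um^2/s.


Radius R = 176/2 = 88 nm = 8.8e-08 m
D = kB*T / (6*pi*eta*R)
D = 1.381e-23 * 295 / (6 * pi * 0.00086 * 8.8e-08)
D = 2.85584e-12 m^2/s = 2.856 um^2/s

2.856


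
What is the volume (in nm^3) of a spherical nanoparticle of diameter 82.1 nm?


Radius r = 82.1/2 = 41.05 nm
Volume V = (4/3) * pi * r^3
V = (4/3) * pi * (41.05)^3
V = 289753.1 nm^3

289753.1


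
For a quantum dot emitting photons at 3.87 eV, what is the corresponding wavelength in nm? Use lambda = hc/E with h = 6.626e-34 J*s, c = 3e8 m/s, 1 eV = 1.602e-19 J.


Convert energy: E = 3.87 eV = 3.87 * 1.602e-19 = 6.19974e-19 J
lambda = h*c / E = 6.626e-34 * 3e8 / 6.19974e-19
lambda = 3.20626e-07 m = 320.6 nm

320.6


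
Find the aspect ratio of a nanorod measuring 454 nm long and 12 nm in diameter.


Aspect ratio AR = length / diameter
AR = 454 / 12
AR = 37.83

37.83


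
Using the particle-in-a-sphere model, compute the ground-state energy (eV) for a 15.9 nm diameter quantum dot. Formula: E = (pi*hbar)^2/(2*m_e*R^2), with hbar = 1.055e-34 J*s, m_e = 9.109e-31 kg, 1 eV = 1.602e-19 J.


Radius R = 15.9/2 = 7.95 nm = 7.95e-09 m
E = (pi * 1.055e-34)^2 / (2 * 9.109e-31 * (7.95e-09)^2)
E(J) = 9.54047e-22
E = E(J) / 1.602e-19 = 0.006 eV

0.006


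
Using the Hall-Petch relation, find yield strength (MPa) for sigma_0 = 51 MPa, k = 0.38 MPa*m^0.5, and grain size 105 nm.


d = 105 nm = 1.05e-07 m
sqrt(d) = 0.000324037
Hall-Petch contribution = k / sqrt(d) = 0.38 / 0.000324037 = 1172.7 MPa
sigma = sigma_0 + k/sqrt(d) = 51 + 1172.7 = 1223.7 MPa

1223.7


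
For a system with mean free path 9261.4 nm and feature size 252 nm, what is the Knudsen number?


Knudsen number Kn = lambda / L
Kn = 9261.4 / 252
Kn = 36.7516

36.7516


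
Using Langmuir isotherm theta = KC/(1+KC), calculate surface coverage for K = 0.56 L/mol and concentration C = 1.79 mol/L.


Langmuir isotherm: theta = K*C / (1 + K*C)
K*C = 0.56 * 1.79 = 1.0024
theta = 1.0024 / (1 + 1.0024) = 1.0024 / 2.0024
theta = 0.5006

0.5006


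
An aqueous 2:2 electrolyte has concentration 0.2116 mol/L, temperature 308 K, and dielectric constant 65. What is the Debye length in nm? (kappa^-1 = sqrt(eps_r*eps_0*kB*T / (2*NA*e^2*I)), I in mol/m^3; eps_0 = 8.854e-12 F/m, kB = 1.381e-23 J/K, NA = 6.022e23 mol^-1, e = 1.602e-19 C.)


Ionic strength I = 0.2116 * 2^2 * 1000 = 846.4 mol/m^3
kappa^-1 = sqrt(65 * 8.854e-12 * 1.381e-23 * 308 / (2 * 6.022e23 * (1.602e-19)^2 * 846.4))
kappa^-1 = 0.306 nm

0.306


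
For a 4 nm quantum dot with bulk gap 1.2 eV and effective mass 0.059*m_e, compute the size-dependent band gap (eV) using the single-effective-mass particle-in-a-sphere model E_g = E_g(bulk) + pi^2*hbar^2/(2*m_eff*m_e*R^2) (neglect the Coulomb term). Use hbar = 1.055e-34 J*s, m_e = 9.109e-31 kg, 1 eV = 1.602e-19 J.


Radius R = 4/2 nm = 2e-09 m
Confinement energy dE = pi^2 * hbar^2 / (2 * m_eff * m_e * R^2)
dE = pi^2 * (1.055e-34)^2 / (2 * 0.059 * 9.109e-31 * (2e-09)^2) J, divided by 1.602e-19 J/eV
dE = 1.5949 eV
Total band gap = E_g(bulk) + dE = 1.2 + 1.5949 = 2.7949 eV

2.7949


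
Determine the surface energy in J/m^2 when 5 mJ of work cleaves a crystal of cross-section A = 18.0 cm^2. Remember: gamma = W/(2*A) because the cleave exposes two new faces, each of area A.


Convert: A = 18.0 cm^2 = 0.0018 m^2, W = 5 mJ = 0.005 J
Cleaving exposes two faces of area A, so total new surface = 2*A and gamma = W / (2*A)
gamma = 0.005 / (2 * 0.0018)
gamma = 1.389 J/m^2

1.389


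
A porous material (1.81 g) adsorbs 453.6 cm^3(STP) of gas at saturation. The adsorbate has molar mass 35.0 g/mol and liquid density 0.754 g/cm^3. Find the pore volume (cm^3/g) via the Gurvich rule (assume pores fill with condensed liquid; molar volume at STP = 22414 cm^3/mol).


Moles adsorbed n = V_ads / 22414 = 453.6 / 22414 = 2.023735e-02 mol
Liquid volume V_liq = n * M / rho_liq = 2.023735e-02 * 35.0 / 0.754 = 0.93940 cm^3
Specific pore volume V_pore = V_liq / m_sample = 0.93940 / 1.81
V_pore = 0.519 cm^3/g

0.519


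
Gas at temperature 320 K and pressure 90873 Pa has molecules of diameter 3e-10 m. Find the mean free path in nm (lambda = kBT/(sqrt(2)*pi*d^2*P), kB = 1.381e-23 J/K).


Mean free path: lambda = kB*T / (sqrt(2) * pi * d^2 * P)
lambda = 1.381e-23 * 320 / (sqrt(2) * pi * (3e-10)^2 * 90873)
lambda = 1.21619e-07 m
lambda = 121.62 nm

121.62


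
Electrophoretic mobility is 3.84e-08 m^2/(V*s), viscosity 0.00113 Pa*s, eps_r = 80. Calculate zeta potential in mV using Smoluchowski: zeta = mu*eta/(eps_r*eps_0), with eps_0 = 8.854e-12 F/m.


Smoluchowski equation: zeta = mu * eta / (eps_r * eps_0)
zeta = 3.84e-08 * 0.00113 / (80 * 8.854e-12)
zeta = 0.06126 V = 61.26 mV

61.26


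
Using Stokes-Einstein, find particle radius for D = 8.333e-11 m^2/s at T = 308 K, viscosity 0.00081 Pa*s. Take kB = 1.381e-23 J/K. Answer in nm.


Stokes-Einstein: R = kB*T / (6*pi*eta*D)
R = 1.381e-23 * 308 / (6 * pi * 0.00081 * 8.333e-11)
R = 3.34316e-09 m = 3.34 nm

3.34


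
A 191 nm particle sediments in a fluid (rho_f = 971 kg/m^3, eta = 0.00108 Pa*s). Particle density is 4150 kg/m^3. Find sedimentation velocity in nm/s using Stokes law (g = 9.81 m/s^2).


Radius R = 191/2 nm = 9.55e-08 m
Density difference = 4150 - 971 = 3179 kg/m^3
v = 2 * R^2 * (rho_p - rho_f) * g / (9 * eta)
v = 2 * (9.55e-08)^2 * 3179 * 9.81 / (9 * 0.00108)
v = 5.85235e-08 m/s = 58.5235 nm/s

58.5235


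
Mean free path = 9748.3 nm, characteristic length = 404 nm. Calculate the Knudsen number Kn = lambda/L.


Knudsen number Kn = lambda / L
Kn = 9748.3 / 404
Kn = 24.1295

24.1295


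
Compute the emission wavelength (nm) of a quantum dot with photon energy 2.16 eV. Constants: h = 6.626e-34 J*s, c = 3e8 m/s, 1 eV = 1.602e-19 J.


Convert energy: E = 2.16 eV = 2.16 * 1.602e-19 = 3.46032e-19 J
lambda = h*c / E = 6.626e-34 * 3e8 / 3.46032e-19
lambda = 5.74456e-07 m = 574.5 nm

574.5


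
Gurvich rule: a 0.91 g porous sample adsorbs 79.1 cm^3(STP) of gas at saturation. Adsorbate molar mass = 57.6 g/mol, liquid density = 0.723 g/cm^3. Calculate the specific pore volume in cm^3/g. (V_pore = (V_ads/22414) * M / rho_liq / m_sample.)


Moles adsorbed n = V_ads / 22414 = 79.1 / 22414 = 3.529044e-03 mol
Liquid volume V_liq = n * M / rho_liq = 3.529044e-03 * 57.6 / 0.723 = 0.28115 cm^3
Specific pore volume V_pore = V_liq / m_sample = 0.28115 / 0.91
V_pore = 0.309 cm^3/g

0.309


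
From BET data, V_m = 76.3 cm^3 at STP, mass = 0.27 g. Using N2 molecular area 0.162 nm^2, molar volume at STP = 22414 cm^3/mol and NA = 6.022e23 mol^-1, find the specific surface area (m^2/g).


Number of moles in monolayer = V_m / 22414 = 76.3 / 22414 = 0.00340412
Number of molecules = moles * NA = 0.00340412 * 6.022e23
SA = molecules * sigma / mass
SA = (76.3 / 22414) * 6.022e23 * 0.162e-18 / 0.27
SA = 1230.0 m^2/g

1230.0


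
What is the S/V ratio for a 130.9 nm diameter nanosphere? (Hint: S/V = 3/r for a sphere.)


Radius r = 130.9/2 = 65.45 nm
S/V = 3 / r = 3 / 65.45
S/V = 0.0458 nm^-1

0.0458


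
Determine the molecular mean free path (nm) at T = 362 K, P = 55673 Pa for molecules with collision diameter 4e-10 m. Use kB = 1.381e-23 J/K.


Mean free path: lambda = kB*T / (sqrt(2) * pi * d^2 * P)
lambda = 1.381e-23 * 362 / (sqrt(2) * pi * (4e-10)^2 * 55673)
lambda = 1.2632e-07 m
lambda = 126.32 nm

126.32


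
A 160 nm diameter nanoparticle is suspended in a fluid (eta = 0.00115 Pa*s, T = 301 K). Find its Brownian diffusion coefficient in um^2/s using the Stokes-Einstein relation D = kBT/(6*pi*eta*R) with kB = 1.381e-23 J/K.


Radius R = 160/2 = 80 nm = 8e-08 m
D = kB*T / (6*pi*eta*R)
D = 1.381e-23 * 301 / (6 * pi * 0.00115 * 8e-08)
D = 2.39702e-12 m^2/s = 2.397 um^2/s

2.397


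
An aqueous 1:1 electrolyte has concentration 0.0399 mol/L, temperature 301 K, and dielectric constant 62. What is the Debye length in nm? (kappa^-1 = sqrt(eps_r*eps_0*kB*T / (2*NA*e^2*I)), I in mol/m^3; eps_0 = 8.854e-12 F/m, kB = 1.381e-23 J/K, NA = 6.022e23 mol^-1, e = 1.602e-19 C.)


Ionic strength I = 0.0399 * 1^2 * 1000 = 39.9 mol/m^3
kappa^-1 = sqrt(62 * 8.854e-12 * 1.381e-23 * 301 / (2 * 6.022e23 * (1.602e-19)^2 * 39.9))
kappa^-1 = 1.36 nm

1.36


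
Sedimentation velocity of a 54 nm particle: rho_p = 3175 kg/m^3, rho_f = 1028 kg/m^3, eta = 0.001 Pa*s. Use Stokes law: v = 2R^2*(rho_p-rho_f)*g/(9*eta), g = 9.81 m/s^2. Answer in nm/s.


Radius R = 54/2 nm = 2.7e-08 m
Density difference = 3175 - 1028 = 2147 kg/m^3
v = 2 * R^2 * (rho_p - rho_f) * g / (9 * eta)
v = 2 * (2.7e-08)^2 * 2147 * 9.81 / (9 * 0.001)
v = 3.41206e-09 m/s = 3.4121 nm/s

3.4121


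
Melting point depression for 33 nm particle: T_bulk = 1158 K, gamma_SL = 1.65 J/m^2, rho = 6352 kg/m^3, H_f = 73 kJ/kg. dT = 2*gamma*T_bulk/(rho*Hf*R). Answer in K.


Radius R = 33/2 = 16.5 nm = 1.65e-08 m
Convert H_f = 73 kJ/kg = 73000 J/kg
dT = 2 * gamma_SL * T_bulk / (rho * H_f * R)
dT = 2 * 1.65 * 1158 / (6352 * 73000 * 1.65e-08)
dT = 499.5 K

499.5


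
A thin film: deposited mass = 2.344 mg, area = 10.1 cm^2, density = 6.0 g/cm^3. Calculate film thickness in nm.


Convert: m = 2.344 mg = 2.3440e-06 kg, A = 10.1 cm^2 = 1.0100e-03 m^2, rho = 6.0 g/cm^3 = 6000 kg/m^3
t = m / (A * rho)
t = 2.3440e-06 / (1.0100e-03 * 6000)
t = 3.8680e-07 m = 386.8 nm

386.8
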